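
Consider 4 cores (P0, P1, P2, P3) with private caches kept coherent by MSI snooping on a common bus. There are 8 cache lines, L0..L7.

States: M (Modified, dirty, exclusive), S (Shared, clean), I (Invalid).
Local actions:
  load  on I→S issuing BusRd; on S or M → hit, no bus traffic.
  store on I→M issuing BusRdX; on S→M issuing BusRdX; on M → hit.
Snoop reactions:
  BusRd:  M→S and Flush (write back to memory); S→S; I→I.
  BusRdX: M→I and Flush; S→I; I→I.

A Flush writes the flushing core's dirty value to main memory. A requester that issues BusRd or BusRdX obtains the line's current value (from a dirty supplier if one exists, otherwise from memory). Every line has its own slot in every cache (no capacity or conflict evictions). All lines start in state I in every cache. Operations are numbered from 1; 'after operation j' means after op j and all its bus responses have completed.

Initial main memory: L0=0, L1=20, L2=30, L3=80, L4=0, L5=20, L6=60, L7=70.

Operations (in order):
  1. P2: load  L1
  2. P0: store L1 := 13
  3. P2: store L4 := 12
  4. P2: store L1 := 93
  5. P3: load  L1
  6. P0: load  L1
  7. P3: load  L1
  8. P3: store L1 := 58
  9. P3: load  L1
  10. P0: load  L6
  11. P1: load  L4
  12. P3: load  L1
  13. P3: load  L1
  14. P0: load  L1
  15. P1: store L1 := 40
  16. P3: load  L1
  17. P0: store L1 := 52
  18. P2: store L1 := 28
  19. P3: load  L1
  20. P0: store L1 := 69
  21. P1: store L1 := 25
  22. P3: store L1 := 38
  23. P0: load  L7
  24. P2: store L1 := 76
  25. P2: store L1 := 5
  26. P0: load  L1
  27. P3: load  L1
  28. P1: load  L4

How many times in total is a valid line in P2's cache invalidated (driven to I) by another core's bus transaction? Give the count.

invalidations = 3

1. P2: load  L1  bus=[BusRd]  L1: P0=I P1=I P2=S P3=I  mem[L1]=20
2. P0: store L1 := 13  bus=[BusRdX]  L1: P0=M P1=I P2=I P3=I  mem[L1]=20
3. P2: store L4 := 12  bus=[BusRdX]  L4: P0=I P1=I P2=M P3=I  mem[L4]=0
4. P2: store L1 := 93  bus=[BusRdX,Flush]  L1: P0=I P1=I P2=M P3=I  mem[L1]=13
5. P3: load  L1  bus=[BusRd,Flush]  L1: P0=I P1=I P2=S P3=S  mem[L1]=93
6. P0: load  L1  bus=[BusRd]  L1: P0=S P1=I P2=S P3=S  mem[L1]=93
7. P3: load  L1  bus=[-]  L1: P0=S P1=I P2=S P3=S  mem[L1]=93
8. P3: store L1 := 58  bus=[BusRdX]  L1: P0=I P1=I P2=I P3=M  mem[L1]=93
9. P3: load  L1  bus=[-]  L1: P0=I P1=I P2=I P3=M  mem[L1]=93
10. P0: load  L6  bus=[BusRd]  L6: P0=S P1=I P2=I P3=I  mem[L6]=60
11. P1: load  L4  bus=[BusRd,Flush]  L4: P0=I P1=S P2=S P3=I  mem[L4]=12
12. P3: load  L1  bus=[-]  L1: P0=I P1=I P2=I P3=M  mem[L1]=93
13. P3: load  L1  bus=[-]  L1: P0=I P1=I P2=I P3=M  mem[L1]=93
14. P0: load  L1  bus=[BusRd,Flush]  L1: P0=S P1=I P2=I P3=S  mem[L1]=58
15. P1: store L1 := 40  bus=[BusRdX]  L1: P0=I P1=M P2=I P3=I  mem[L1]=58
16. P3: load  L1  bus=[BusRd,Flush]  L1: P0=I P1=S P2=I P3=S  mem[L1]=40
17. P0: store L1 := 52  bus=[BusRdX]  L1: P0=M P1=I P2=I P3=I  mem[L1]=40
18. P2: store L1 := 28  bus=[BusRdX,Flush]  L1: P0=I P1=I P2=M P3=I  mem[L1]=52
19. P3: load  L1  bus=[BusRd,Flush]  L1: P0=I P1=I P2=S P3=S  mem[L1]=28
20. P0: store L1 := 69  bus=[BusRdX]  L1: P0=M P1=I P2=I P3=I  mem[L1]=28
21. P1: store L1 := 25  bus=[BusRdX,Flush]  L1: P0=I P1=M P2=I P3=I  mem[L1]=69
22. P3: store L1 := 38  bus=[BusRdX,Flush]  L1: P0=I P1=I P2=I P3=M  mem[L1]=25
23. P0: load  L7  bus=[BusRd]  L7: P0=S P1=I P2=I P3=I  mem[L7]=70
24. P2: store L1 := 76  bus=[BusRdX,Flush]  L1: P0=I P1=I P2=M P3=I  mem[L1]=38
25. P2: store L1 := 5  bus=[-]  L1: P0=I P1=I P2=M P3=I  mem[L1]=38
26. P0: load  L1  bus=[BusRd,Flush]  L1: P0=S P1=I P2=S P3=I  mem[L1]=5
27. P3: load  L1  bus=[BusRd]  L1: P0=S P1=I P2=S P3=S  mem[L1]=5
28. P1: load  L4  bus=[-]  L4: P0=I P1=S P2=S P3=I  mem[L4]=12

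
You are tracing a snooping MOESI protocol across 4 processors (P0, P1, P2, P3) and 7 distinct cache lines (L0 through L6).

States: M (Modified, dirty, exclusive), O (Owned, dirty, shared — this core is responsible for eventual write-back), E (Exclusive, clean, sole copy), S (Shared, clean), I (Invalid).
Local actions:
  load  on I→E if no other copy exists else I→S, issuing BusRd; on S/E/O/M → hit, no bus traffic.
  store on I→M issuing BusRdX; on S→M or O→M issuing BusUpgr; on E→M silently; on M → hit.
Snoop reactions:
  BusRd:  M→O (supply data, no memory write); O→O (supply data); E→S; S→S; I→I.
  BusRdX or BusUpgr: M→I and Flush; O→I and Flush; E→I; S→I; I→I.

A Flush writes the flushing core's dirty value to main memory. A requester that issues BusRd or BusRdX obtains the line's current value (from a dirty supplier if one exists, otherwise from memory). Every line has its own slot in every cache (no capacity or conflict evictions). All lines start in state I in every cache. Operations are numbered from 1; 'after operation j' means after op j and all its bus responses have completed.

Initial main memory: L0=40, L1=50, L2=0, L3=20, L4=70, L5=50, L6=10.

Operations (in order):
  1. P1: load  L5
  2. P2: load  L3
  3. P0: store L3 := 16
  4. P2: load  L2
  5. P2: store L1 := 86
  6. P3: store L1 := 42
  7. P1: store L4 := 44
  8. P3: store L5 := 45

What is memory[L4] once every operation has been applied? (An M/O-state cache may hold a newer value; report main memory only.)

  op1 P1: load  L5 → I/E/I/I on L5; bus BusRd; mem=50
  op2 P2: load  L3 → I/I/E/I on L3; bus BusRd; mem=20
  op3 P0: store L3 := 16 → M/I/I/I on L3; bus BusRdX; mem=20
  op4 P2: load  L2 → I/I/E/I on L2; bus BusRd; mem=0
  op5 P2: store L1 := 86 → I/I/M/I on L1; bus BusRdX; mem=50
  op6 P3: store L1 := 42 → I/I/I/M on L1; bus BusRdX Flush; mem=86
  op7 P1: store L4 := 44 → I/M/I/I on L4; bus BusRdX; mem=70
  op8 P3: store L5 := 45 → I/I/I/M on L5; bus BusRdX; mem=50

memory[L4] = 70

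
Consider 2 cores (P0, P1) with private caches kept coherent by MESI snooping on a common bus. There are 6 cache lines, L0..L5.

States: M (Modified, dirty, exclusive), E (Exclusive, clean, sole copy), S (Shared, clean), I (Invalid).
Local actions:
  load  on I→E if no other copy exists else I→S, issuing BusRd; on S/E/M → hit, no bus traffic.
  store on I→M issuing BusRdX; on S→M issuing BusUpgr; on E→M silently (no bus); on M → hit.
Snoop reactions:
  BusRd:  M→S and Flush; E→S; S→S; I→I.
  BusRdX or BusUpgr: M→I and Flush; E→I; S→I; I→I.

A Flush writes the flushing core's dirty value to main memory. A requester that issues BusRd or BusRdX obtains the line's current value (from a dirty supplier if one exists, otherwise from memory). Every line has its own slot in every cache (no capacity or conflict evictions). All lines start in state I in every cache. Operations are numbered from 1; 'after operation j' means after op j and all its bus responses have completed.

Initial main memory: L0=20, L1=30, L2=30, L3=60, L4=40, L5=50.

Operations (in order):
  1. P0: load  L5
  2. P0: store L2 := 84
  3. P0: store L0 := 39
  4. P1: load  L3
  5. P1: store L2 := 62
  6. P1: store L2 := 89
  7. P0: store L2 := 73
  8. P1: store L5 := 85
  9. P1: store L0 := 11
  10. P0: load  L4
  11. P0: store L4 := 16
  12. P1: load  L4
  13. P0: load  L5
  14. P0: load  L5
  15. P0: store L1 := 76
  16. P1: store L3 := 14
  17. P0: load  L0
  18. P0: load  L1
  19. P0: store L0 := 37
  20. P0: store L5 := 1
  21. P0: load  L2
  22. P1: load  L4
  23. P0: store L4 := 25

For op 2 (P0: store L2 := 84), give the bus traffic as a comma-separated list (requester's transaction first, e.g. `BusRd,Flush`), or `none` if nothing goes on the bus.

bus = BusRdX

1. P0: load  L5  bus=[BusRd]  L5: P0=E P1=I  mem[L5]=50
2. P0: store L2 := 84  bus=[BusRdX]  L2: P0=M P1=I  mem[L2]=30
3. P0: store L0 := 39  bus=[BusRdX]  L0: P0=M P1=I  mem[L0]=20
4. P1: load  L3  bus=[BusRd]  L3: P0=I P1=E  mem[L3]=60
5. P1: store L2 := 62  bus=[BusRdX,Flush]  L2: P0=I P1=M  mem[L2]=84
6. P1: store L2 := 89  bus=[-]  L2: P0=I P1=M  mem[L2]=84
7. P0: store L2 := 73  bus=[BusRdX,Flush]  L2: P0=M P1=I  mem[L2]=89
8. P1: store L5 := 85  bus=[BusRdX]  L5: P0=I P1=M  mem[L5]=50
9. P1: store L0 := 11  bus=[BusRdX,Flush]  L0: P0=I P1=M  mem[L0]=39
10. P0: load  L4  bus=[BusRd]  L4: P0=E P1=I  mem[L4]=40
11. P0: store L4 := 16  bus=[-]  L4: P0=M P1=I  mem[L4]=40
12. P1: load  L4  bus=[BusRd,Flush]  L4: P0=S P1=S  mem[L4]=16
13. P0: load  L5  bus=[BusRd,Flush]  L5: P0=S P1=S  mem[L5]=85
14. P0: load  L5  bus=[-]  L5: P0=S P1=S  mem[L5]=85
15. P0: store L1 := 76  bus=[BusRdX]  L1: P0=M P1=I  mem[L1]=30
16. P1: store L3 := 14  bus=[-]  L3: P0=I P1=M  mem[L3]=60
17. P0: load  L0  bus=[BusRd,Flush]  L0: P0=S P1=S  mem[L0]=11
18. P0: load  L1  bus=[-]  L1: P0=M P1=I  mem[L1]=30
19. P0: store L0 := 37  bus=[BusUpgr]  L0: P0=M P1=I  mem[L0]=11
20. P0: store L5 := 1  bus=[BusUpgr]  L5: P0=M P1=I  mem[L5]=85
21. P0: load  L2  bus=[-]  L2: P0=M P1=I  mem[L2]=89
22. P1: load  L4  bus=[-]  L4: P0=S P1=S  mem[L4]=16
23. P0: store L4 := 25  bus=[BusUpgr]  L4: P0=M P1=I  mem[L4]=16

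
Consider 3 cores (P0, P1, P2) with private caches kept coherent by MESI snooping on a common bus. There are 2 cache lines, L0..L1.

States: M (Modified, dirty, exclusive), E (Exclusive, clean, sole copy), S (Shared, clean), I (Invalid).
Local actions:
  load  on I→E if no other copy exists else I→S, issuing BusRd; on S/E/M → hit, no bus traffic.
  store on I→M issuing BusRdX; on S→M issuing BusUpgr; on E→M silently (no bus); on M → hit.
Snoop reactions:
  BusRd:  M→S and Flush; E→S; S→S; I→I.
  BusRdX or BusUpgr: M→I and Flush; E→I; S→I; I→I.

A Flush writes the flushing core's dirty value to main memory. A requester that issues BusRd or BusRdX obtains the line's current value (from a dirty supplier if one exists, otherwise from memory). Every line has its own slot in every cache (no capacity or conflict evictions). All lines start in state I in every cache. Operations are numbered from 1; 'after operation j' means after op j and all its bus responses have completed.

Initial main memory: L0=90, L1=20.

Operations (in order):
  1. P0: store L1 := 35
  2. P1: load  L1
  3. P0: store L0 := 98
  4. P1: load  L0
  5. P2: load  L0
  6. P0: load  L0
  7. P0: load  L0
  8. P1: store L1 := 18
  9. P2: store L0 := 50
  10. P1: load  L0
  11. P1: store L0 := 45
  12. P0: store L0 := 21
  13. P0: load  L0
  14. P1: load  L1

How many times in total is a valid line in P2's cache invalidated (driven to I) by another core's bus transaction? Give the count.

invalidations = 1

step 1: P0: store L1 := 35  ⟶  MII  (L1)  txn=BusRdX  M[L1]=20
step 2: P1: load  L1  ⟶  SSI  (L1)  txn=BusRd+Flush  M[L1]=35
step 3: P0: store L0 := 98  ⟶  MII  (L0)  txn=BusRdX  M[L0]=90
step 4: P1: load  L0  ⟶  SSI  (L0)  txn=BusRd+Flush  M[L0]=98
step 5: P2: load  L0  ⟶  SSS  (L0)  txn=BusRd  M[L0]=98
step 6: P0: load  L0  ⟶  SSS  (L0)  txn=∅  M[L0]=98
step 7: P0: load  L0  ⟶  SSS  (L0)  txn=∅  M[L0]=98
step 8: P1: store L1 := 18  ⟶  IMI  (L1)  txn=BusUpgr  M[L1]=35
step 9: P2: store L0 := 50  ⟶  IIM  (L0)  txn=BusUpgr  M[L0]=98
step 10: P1: load  L0  ⟶  ISS  (L0)  txn=BusRd+Flush  M[L0]=50
step 11: P1: store L0 := 45  ⟶  IMI  (L0)  txn=BusUpgr  M[L0]=50
step 12: P0: store L0 := 21  ⟶  MII  (L0)  txn=BusRdX+Flush  M[L0]=45
step 13: P0: load  L0  ⟶  MII  (L0)  txn=∅  M[L0]=45
step 14: P1: load  L1  ⟶  IMI  (L1)  txn=∅  M[L1]=35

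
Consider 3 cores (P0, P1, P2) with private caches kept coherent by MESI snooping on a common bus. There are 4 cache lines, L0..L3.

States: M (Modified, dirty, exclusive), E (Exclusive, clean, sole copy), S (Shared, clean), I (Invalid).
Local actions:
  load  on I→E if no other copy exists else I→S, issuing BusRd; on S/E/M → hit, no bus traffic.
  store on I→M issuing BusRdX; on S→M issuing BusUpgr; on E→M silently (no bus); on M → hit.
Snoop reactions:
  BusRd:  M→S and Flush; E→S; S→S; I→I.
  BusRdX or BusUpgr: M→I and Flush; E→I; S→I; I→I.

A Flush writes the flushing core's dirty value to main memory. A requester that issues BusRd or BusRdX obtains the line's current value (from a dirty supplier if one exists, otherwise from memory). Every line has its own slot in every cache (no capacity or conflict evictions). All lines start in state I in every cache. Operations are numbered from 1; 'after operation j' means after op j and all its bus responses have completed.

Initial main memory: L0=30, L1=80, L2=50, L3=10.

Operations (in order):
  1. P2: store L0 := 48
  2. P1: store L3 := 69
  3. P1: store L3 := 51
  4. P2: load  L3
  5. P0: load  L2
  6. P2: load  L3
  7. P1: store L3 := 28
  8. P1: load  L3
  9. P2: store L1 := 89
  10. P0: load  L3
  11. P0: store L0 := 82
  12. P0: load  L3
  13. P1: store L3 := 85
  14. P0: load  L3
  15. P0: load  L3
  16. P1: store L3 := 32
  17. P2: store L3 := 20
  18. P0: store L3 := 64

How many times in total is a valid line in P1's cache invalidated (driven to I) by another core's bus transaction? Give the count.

invalidations = 1

[1] P2: store L0 := 48 | P0:I, P1:I, P2:M(48) | bus: BusRdX
[2] P1: store L3 := 69 | P0:I, P1:M(69), P2:I | bus: BusRdX
[3] P1: store L3 := 51 | P0:I, P1:M(51), P2:I | bus: none
[4] P2: load  L3 | P0:I, P1:S(51), P2:S(51) | bus: BusRd,Flush
[5] P0: load  L2 | P0:E(50), P1:I, P2:I | bus: BusRd
[6] P2: load  L3 | P0:I, P1:S(51), P2:S(51) | bus: none
[7] P1: store L3 := 28 | P0:I, P1:M(28), P2:I | bus: BusUpgr
[8] P1: load  L3 | P0:I, P1:M(28), P2:I | bus: none
[9] P2: store L1 := 89 | P0:I, P1:I, P2:M(89) | bus: BusRdX
[10] P0: load  L3 | P0:S(28), P1:S(28), P2:I | bus: BusRd,Flush
[11] P0: store L0 := 82 | P0:M(82), P1:I, P2:I | bus: BusRdX,Flush
[12] P0: load  L3 | P0:S(28), P1:S(28), P2:I | bus: none
[13] P1: store L3 := 85 | P0:I, P1:M(85), P2:I | bus: BusUpgr
[14] P0: load  L3 | P0:S(85), P1:S(85), P2:I | bus: BusRd,Flush
[15] P0: load  L3 | P0:S(85), P1:S(85), P2:I | bus: none
[16] P1: store L3 := 32 | P0:I, P1:M(32), P2:I | bus: BusUpgr
[17] P2: store L3 := 20 | P0:I, P1:I, P2:M(20) | bus: BusRdX,Flush
[18] P0: store L3 := 64 | P0:M(64), P1:I, P2:I | bus: BusRdX,Flush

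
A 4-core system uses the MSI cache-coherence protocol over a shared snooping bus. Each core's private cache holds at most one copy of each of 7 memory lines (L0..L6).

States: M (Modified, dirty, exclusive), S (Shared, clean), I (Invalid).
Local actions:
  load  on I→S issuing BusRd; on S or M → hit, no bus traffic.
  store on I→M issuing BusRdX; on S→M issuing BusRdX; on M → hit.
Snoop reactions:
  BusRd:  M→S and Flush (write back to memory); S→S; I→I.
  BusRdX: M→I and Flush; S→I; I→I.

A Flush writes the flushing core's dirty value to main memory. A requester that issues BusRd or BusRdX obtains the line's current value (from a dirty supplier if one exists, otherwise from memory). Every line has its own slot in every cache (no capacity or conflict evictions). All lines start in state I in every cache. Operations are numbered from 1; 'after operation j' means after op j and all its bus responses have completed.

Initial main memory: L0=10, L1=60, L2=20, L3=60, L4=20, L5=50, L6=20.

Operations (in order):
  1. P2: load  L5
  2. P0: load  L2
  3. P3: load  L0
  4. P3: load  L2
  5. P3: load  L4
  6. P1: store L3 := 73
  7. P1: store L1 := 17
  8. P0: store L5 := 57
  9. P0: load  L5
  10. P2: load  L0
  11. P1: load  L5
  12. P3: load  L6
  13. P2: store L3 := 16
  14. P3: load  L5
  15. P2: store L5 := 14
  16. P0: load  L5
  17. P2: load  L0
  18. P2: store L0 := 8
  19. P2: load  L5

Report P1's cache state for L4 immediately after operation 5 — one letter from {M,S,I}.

[1] P2: load  L5 | P0:I, P1:I, P2:S(50), P3:I | bus: BusRd
[2] P0: load  L2 | P0:S(20), P1:I, P2:I, P3:I | bus: BusRd
[3] P3: load  L0 | P0:I, P1:I, P2:I, P3:S(10) | bus: BusRd
[4] P3: load  L2 | P0:S(20), P1:I, P2:I, P3:S(20) | bus: BusRd
[5] P3: load  L4 | P0:I, P1:I, P2:I, P3:S(20) | bus: BusRd
[6] P1: store L3 := 73 | P0:I, P1:M(73), P2:I, P3:I | bus: BusRdX
[7] P1: store L1 := 17 | P0:I, P1:M(17), P2:I, P3:I | bus: BusRdX
[8] P0: store L5 := 57 | P0:M(57), P1:I, P2:I, P3:I | bus: BusRdX
[9] P0: load  L5 | P0:M(57), P1:I, P2:I, P3:I | bus: none
[10] P2: load  L0 | P0:I, P1:I, P2:S(10), P3:S(10) | bus: BusRd
[11] P1: load  L5 | P0:S(57), P1:S(57), P2:I, P3:I | bus: BusRd,Flush
[12] P3: load  L6 | P0:I, P1:I, P2:I, P3:S(20) | bus: BusRd
[13] P2: store L3 := 16 | P0:I, P1:I, P2:M(16), P3:I | bus: BusRdX,Flush
[14] P3: load  L5 | P0:S(57), P1:S(57), P2:I, P3:S(57) | bus: BusRd
[15] P2: store L5 := 14 | P0:I, P1:I, P2:M(14), P3:I | bus: BusRdX
[16] P0: load  L5 | P0:S(14), P1:I, P2:S(14), P3:I | bus: BusRd,Flush
[17] P2: load  L0 | P0:I, P1:I, P2:S(10), P3:S(10) | bus: none
[18] P2: store L0 := 8 | P0:I, P1:I, P2:M(8), P3:I | bus: BusRdX
[19] P2: load  L5 | P0:S(14), P1:I, P2:S(14), P3:I | bus: none

state = I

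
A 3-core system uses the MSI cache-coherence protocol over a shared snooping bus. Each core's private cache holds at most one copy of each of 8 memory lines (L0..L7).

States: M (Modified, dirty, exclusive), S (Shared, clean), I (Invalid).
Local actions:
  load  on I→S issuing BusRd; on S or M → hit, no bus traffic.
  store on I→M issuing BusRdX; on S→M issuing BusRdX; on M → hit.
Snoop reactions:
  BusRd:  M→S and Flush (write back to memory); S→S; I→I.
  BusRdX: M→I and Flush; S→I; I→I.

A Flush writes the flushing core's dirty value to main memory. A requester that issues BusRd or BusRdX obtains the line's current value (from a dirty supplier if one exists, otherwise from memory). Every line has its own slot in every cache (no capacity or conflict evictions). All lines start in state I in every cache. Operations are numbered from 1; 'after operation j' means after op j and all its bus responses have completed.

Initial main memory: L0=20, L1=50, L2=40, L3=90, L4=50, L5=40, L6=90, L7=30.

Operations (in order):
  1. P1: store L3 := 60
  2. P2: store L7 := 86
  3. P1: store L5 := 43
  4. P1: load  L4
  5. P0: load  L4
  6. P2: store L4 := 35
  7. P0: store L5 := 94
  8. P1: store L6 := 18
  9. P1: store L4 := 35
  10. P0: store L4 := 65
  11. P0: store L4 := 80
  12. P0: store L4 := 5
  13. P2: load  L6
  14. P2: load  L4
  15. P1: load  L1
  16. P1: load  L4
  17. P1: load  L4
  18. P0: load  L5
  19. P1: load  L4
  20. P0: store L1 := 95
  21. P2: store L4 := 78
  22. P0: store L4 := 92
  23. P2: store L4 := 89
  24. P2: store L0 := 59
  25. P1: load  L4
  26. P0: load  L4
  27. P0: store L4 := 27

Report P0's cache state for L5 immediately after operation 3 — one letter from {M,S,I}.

state = I

  op1 P1: store L3 := 60 → I/M/I on L3; bus BusRdX; mem=90
  op2 P2: store L7 := 86 → I/I/M on L7; bus BusRdX; mem=30
  op3 P1: store L5 := 43 → I/M/I on L5; bus BusRdX; mem=40
  op4 P1: load  L4 → I/S/I on L4; bus BusRd; mem=50
  op5 P0: load  L4 → S/S/I on L4; bus BusRd; mem=50
  op6 P2: store L4 := 35 → I/I/M on L4; bus BusRdX; mem=50
  op7 P0: store L5 := 94 → M/I/I on L5; bus BusRdX Flush; mem=43
  op8 P1: store L6 := 18 → I/M/I on L6; bus BusRdX; mem=90
  op9 P1: store L4 := 35 → I/M/I on L4; bus BusRdX Flush; mem=35
  op10 P0: store L4 := 65 → M/I/I on L4; bus BusRdX Flush; mem=35
  op11 P0: store L4 := 80 → M/I/I on L4; bus (none); mem=35
  op12 P0: store L4 := 5 → M/I/I on L4; bus (none); mem=35
  op13 P2: load  L6 → I/S/S on L6; bus BusRd Flush; mem=18
  op14 P2: load  L4 → S/I/S on L4; bus BusRd Flush; mem=5
  op15 P1: load  L1 → I/S/I on L1; bus BusRd; mem=50
  op16 P1: load  L4 → S/S/S on L4; bus BusRd; mem=5
  op17 P1: load  L4 → S/S/S on L4; bus (none); mem=5
  op18 P0: load  L5 → M/I/I on L5; bus (none); mem=43
  op19 P1: load  L4 → S/S/S on L4; bus (none); mem=5
  op20 P0: store L1 := 95 → M/I/I on L1; bus BusRdX; mem=50
  op21 P2: store L4 := 78 → I/I/M on L4; bus BusRdX; mem=5
  op22 P0: store L4 := 92 → M/I/I on L4; bus BusRdX Flush; mem=78
  op23 P2: store L4 := 89 → I/I/M on L4; bus BusRdX Flush; mem=92
  op24 P2: store L0 := 59 → I/I/M on L0; bus BusRdX; mem=20
  op25 P1: load  L4 → I/S/S on L4; bus BusRd Flush; mem=89
  op26 P0: load  L4 → S/S/S on L4; bus BusRd; mem=89
  op27 P0: store L4 := 27 → M/I/I on L4; bus BusRdX; mem=89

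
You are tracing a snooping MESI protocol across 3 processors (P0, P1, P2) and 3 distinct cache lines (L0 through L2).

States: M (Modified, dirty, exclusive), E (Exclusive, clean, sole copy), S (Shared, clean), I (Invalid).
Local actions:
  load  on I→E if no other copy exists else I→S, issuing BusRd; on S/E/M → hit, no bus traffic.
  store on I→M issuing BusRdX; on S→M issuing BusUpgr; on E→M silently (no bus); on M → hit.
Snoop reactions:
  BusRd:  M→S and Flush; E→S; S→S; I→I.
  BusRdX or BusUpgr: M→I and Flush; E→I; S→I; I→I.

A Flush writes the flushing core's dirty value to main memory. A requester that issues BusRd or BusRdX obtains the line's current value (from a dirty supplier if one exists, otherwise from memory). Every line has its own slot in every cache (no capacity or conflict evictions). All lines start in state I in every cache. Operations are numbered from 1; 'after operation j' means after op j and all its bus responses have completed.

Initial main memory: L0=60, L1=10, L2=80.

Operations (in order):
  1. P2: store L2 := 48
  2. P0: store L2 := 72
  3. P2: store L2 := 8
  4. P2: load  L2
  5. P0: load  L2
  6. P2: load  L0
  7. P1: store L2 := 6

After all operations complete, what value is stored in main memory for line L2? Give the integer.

memory[L2] = 8

step 1: P2: store L2 := 48  ⟶  IIM  (L2)  txn=BusRdX  M[L2]=80
step 2: P0: store L2 := 72  ⟶  MII  (L2)  txn=BusRdX+Flush  M[L2]=48
step 3: P2: store L2 := 8  ⟶  IIM  (L2)  txn=BusRdX+Flush  M[L2]=72
step 4: P2: load  L2  ⟶  IIM  (L2)  txn=∅  M[L2]=72
step 5: P0: load  L2  ⟶  SIS  (L2)  txn=BusRd+Flush  M[L2]=8
step 6: P2: load  L0  ⟶  IIE  (L0)  txn=BusRd  M[L0]=60
step 7: P1: store L2 := 6  ⟶  IMI  (L2)  txn=BusRdX  M[L2]=8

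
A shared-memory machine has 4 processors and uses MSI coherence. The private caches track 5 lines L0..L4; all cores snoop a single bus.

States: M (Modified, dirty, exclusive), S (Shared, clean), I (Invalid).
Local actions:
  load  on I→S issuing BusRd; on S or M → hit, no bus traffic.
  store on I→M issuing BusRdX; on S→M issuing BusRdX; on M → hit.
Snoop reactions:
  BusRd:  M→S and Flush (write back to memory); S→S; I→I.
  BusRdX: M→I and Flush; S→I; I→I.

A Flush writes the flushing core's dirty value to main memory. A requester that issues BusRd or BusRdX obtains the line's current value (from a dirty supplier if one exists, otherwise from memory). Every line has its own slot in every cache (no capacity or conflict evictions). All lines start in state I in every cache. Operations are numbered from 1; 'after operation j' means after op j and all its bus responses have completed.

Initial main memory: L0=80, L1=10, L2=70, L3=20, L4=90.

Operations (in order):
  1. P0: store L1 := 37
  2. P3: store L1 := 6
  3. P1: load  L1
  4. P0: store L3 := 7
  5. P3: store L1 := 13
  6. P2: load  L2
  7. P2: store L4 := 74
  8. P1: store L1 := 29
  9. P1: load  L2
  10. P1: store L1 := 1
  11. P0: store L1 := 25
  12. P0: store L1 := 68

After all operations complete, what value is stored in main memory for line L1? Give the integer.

memory[L1] = 1

  op1 P0: store L1 := 37 → M/I/I/I on L1; bus BusRdX; mem=10
  op2 P3: store L1 := 6 → I/I/I/M on L1; bus BusRdX Flush; mem=37
  op3 P1: load  L1 → I/S/I/S on L1; bus BusRd Flush; mem=6
  op4 P0: store L3 := 7 → M/I/I/I on L3; bus BusRdX; mem=20
  op5 P3: store L1 := 13 → I/I/I/M on L1; bus BusRdX; mem=6
  op6 P2: load  L2 → I/I/S/I on L2; bus BusRd; mem=70
  op7 P2: store L4 := 74 → I/I/M/I on L4; bus BusRdX; mem=90
  op8 P1: store L1 := 29 → I/M/I/I on L1; bus BusRdX Flush; mem=13
  op9 P1: load  L2 → I/S/S/I on L2; bus BusRd; mem=70
  op10 P1: store L1 := 1 → I/M/I/I on L1; bus (none); mem=13
  op11 P0: store L1 := 25 → M/I/I/I on L1; bus BusRdX Flush; mem=1
  op12 P0: store L1 := 68 → M/I/I/I on L1; bus (none); mem=1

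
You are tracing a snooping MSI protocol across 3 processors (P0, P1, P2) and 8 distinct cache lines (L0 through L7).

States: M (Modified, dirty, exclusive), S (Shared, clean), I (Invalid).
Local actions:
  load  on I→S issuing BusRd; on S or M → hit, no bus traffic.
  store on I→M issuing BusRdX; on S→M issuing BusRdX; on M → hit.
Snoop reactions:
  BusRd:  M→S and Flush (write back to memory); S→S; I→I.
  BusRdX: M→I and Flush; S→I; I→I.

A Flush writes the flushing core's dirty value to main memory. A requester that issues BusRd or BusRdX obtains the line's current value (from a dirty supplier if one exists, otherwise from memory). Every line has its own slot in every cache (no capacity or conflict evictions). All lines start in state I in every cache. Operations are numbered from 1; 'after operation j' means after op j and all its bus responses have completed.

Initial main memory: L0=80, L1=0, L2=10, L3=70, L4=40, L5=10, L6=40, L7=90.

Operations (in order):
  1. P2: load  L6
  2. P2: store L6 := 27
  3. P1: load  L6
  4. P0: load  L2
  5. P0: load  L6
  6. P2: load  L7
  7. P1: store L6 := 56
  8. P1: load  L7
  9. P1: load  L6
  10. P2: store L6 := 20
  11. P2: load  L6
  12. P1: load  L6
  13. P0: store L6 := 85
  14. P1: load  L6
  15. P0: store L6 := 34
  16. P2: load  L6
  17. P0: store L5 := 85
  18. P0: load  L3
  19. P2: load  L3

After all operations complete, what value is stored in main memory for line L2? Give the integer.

memory[L2] = 10

1. P2: load  L6  bus=[BusRd]  L6: P0=I P1=I P2=S  mem[L6]=40
2. P2: store L6 := 27  bus=[BusRdX]  L6: P0=I P1=I P2=M  mem[L6]=40
3. P1: load  L6  bus=[BusRd,Flush]  L6: P0=I P1=S P2=S  mem[L6]=27
4. P0: load  L2  bus=[BusRd]  L2: P0=S P1=I P2=I  mem[L2]=10
5. P0: load  L6  bus=[BusRd]  L6: P0=S P1=S P2=S  mem[L6]=27
6. P2: load  L7  bus=[BusRd]  L7: P0=I P1=I P2=S  mem[L7]=90
7. P1: store L6 := 56  bus=[BusRdX]  L6: P0=I P1=M P2=I  mem[L6]=27
8. P1: load  L7  bus=[BusRd]  L7: P0=I P1=S P2=S  mem[L7]=90
9. P1: load  L6  bus=[-]  L6: P0=I P1=M P2=I  mem[L6]=27
10. P2: store L6 := 20  bus=[BusRdX,Flush]  L6: P0=I P1=I P2=M  mem[L6]=56
11. P2: load  L6  bus=[-]  L6: P0=I P1=I P2=M  mem[L6]=56
12. P1: load  L6  bus=[BusRd,Flush]  L6: P0=I P1=S P2=S  mem[L6]=20
13. P0: store L6 := 85  bus=[BusRdX]  L6: P0=M P1=I P2=I  mem[L6]=20
14. P1: load  L6  bus=[BusRd,Flush]  L6: P0=S P1=S P2=I  mem[L6]=85
15. P0: store L6 := 34  bus=[BusRdX]  L6: P0=M P1=I P2=I  mem[L6]=85
16. P2: load  L6  bus=[BusRd,Flush]  L6: P0=S P1=I P2=S  mem[L6]=34
17. P0: store L5 := 85  bus=[BusRdX]  L5: P0=M P1=I P2=I  mem[L5]=10
18. P0: load  L3  bus=[BusRd]  L3: P0=S P1=I P2=I  mem[L3]=70
19. P2: load  L3  bus=[BusRd]  L3: P0=S P1=I P2=S  mem[L3]=70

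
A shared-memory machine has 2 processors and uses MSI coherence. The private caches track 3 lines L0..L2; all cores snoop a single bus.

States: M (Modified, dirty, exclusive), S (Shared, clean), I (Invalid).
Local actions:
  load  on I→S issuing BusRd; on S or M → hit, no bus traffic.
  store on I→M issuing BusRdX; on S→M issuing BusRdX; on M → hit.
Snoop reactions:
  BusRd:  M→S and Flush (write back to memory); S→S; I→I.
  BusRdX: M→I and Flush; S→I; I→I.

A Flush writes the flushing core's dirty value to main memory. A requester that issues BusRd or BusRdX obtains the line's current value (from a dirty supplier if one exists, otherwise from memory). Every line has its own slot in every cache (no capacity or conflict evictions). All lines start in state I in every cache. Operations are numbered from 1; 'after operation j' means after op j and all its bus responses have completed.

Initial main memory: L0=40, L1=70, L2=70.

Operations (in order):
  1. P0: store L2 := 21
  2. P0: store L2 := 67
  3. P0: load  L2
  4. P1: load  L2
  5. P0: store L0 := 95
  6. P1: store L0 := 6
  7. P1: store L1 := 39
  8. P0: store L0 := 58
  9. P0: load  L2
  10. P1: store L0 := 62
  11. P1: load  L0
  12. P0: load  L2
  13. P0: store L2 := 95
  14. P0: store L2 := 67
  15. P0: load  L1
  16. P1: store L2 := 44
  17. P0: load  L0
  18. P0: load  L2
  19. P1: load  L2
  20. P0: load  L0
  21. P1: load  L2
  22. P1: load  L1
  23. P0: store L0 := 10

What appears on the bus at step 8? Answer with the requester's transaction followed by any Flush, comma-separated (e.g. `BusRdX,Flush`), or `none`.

  op1 P0: store L2 := 21 → M/I on L2; bus BusRdX; mem=70
  op2 P0: store L2 := 67 → M/I on L2; bus (none); mem=70
  op3 P0: load  L2 → M/I on L2; bus (none); mem=70
  op4 P1: load  L2 → S/S on L2; bus BusRd Flush; mem=67
  op5 P0: store L0 := 95 → M/I on L0; bus BusRdX; mem=40
  op6 P1: store L0 := 6 → I/M on L0; bus BusRdX Flush; mem=95
  op7 P1: store L1 := 39 → I/M on L1; bus BusRdX; mem=70
  op8 P0: store L0 := 58 → M/I on L0; bus BusRdX Flush; mem=6
  op9 P0: load  L2 → S/S on L2; bus (none); mem=67
  op10 P1: store L0 := 62 → I/M on L0; bus BusRdX Flush; mem=58
  op11 P1: load  L0 → I/M on L0; bus (none); mem=58
  op12 P0: load  L2 → S/S on L2; bus (none); mem=67
  op13 P0: store L2 := 95 → M/I on L2; bus BusRdX; mem=67
  op14 P0: store L2 := 67 → M/I on L2; bus (none); mem=67
  op15 P0: load  L1 → S/S on L1; bus BusRd Flush; mem=39
  op16 P1: store L2 := 44 → I/M on L2; bus BusRdX Flush; mem=67
  op17 P0: load  L0 → S/S on L0; bus BusRd Flush; mem=62
  op18 P0: load  L2 → S/S on L2; bus BusRd Flush; mem=44
  op19 P1: load  L2 → S/S on L2; bus (none); mem=44
  op20 P0: load  L0 → S/S on L0; bus (none); mem=62
  op21 P1: load  L2 → S/S on L2; bus (none); mem=44
  op22 P1: load  L1 → S/S on L1; bus (none); mem=39
  op23 P0: store L0 := 10 → M/I on L0; bus BusRdX; mem=62

bus = BusRdX,Flush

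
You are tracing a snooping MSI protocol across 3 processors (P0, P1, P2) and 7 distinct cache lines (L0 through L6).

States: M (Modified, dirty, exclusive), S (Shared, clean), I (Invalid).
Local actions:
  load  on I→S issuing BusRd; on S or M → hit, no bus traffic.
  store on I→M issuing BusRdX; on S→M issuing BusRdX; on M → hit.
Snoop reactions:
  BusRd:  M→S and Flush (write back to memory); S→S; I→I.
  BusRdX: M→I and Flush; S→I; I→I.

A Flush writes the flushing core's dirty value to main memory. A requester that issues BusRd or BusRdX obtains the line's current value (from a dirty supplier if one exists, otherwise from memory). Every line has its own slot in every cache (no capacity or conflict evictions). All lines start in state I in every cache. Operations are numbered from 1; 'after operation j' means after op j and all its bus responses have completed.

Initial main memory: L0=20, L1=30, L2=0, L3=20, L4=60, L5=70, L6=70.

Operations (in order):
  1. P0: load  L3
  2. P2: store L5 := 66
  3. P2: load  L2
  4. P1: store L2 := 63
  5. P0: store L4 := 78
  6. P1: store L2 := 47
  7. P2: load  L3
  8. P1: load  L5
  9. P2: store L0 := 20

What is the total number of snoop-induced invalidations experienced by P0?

invalidations = 0

step 1: P0: load  L3  ⟶  SII  (L3)  txn=BusRd  M[L3]=20
step 2: P2: store L5 := 66  ⟶  IIM  (L5)  txn=BusRdX  M[L5]=70
step 3: P2: load  L2  ⟶  IIS  (L2)  txn=BusRd  M[L2]=0
step 4: P1: store L2 := 63  ⟶  IMI  (L2)  txn=BusRdX  M[L2]=0
step 5: P0: store L4 := 78  ⟶  MII  (L4)  txn=BusRdX  M[L4]=60
step 6: P1: store L2 := 47  ⟶  IMI  (L2)  txn=∅  M[L2]=0
step 7: P2: load  L3  ⟶  SIS  (L3)  txn=BusRd  M[L3]=20
step 8: P1: load  L5  ⟶  ISS  (L5)  txn=BusRd+Flush  M[L5]=66
step 9: P2: store L0 := 20  ⟶  IIM  (L0)  txn=BusRdX  M[L0]=20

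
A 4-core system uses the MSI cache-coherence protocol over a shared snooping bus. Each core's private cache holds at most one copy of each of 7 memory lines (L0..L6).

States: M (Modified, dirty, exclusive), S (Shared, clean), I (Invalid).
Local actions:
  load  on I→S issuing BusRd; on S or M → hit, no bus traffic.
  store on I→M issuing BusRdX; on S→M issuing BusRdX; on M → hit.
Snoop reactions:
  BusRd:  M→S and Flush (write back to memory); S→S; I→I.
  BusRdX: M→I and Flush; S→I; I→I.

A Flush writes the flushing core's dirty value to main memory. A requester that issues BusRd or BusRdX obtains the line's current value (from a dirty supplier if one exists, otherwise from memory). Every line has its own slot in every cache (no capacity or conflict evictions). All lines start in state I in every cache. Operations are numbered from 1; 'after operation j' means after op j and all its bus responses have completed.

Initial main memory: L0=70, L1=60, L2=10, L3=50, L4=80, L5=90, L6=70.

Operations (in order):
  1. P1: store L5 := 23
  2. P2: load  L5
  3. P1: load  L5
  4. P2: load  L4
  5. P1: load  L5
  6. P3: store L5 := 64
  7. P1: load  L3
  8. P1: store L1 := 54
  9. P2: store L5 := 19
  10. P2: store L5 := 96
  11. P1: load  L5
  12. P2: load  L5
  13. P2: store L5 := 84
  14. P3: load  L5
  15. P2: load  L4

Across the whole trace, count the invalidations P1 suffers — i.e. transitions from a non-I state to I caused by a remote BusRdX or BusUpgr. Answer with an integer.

1. P1: store L5 := 23  bus=[BusRdX]  L5: P0=I P1=M P2=I P3=I  mem[L5]=90
2. P2: load  L5  bus=[BusRd,Flush]  L5: P0=I P1=S P2=S P3=I  mem[L5]=23
3. P1: load  L5  bus=[-]  L5: P0=I P1=S P2=S P3=I  mem[L5]=23
4. P2: load  L4  bus=[BusRd]  L4: P0=I P1=I P2=S P3=I  mem[L4]=80
5. P1: load  L5  bus=[-]  L5: P0=I P1=S P2=S P3=I  mem[L5]=23
6. P3: store L5 := 64  bus=[BusRdX]  L5: P0=I P1=I P2=I P3=M  mem[L5]=23
7. P1: load  L3  bus=[BusRd]  L3: P0=I P1=S P2=I P3=I  mem[L3]=50
8. P1: store L1 := 54  bus=[BusRdX]  L1: P0=I P1=M P2=I P3=I  mem[L1]=60
9. P2: store L5 := 19  bus=[BusRdX,Flush]  L5: P0=I P1=I P2=M P3=I  mem[L5]=64
10. P2: store L5 := 96  bus=[-]  L5: P0=I P1=I P2=M P3=I  mem[L5]=64
11. P1: load  L5  bus=[BusRd,Flush]  L5: P0=I P1=S P2=S P3=I  mem[L5]=96
12. P2: load  L5  bus=[-]  L5: P0=I P1=S P2=S P3=I  mem[L5]=96
13. P2: store L5 := 84  bus=[BusRdX]  L5: P0=I P1=I P2=M P3=I  mem[L5]=96
14. P3: load  L5  bus=[BusRd,Flush]  L5: P0=I P1=I P2=S P3=S  mem[L5]=84
15. P2: load  L4  bus=[-]  L4: P0=I P1=I P2=S P3=I  mem[L4]=80

invalidations = 2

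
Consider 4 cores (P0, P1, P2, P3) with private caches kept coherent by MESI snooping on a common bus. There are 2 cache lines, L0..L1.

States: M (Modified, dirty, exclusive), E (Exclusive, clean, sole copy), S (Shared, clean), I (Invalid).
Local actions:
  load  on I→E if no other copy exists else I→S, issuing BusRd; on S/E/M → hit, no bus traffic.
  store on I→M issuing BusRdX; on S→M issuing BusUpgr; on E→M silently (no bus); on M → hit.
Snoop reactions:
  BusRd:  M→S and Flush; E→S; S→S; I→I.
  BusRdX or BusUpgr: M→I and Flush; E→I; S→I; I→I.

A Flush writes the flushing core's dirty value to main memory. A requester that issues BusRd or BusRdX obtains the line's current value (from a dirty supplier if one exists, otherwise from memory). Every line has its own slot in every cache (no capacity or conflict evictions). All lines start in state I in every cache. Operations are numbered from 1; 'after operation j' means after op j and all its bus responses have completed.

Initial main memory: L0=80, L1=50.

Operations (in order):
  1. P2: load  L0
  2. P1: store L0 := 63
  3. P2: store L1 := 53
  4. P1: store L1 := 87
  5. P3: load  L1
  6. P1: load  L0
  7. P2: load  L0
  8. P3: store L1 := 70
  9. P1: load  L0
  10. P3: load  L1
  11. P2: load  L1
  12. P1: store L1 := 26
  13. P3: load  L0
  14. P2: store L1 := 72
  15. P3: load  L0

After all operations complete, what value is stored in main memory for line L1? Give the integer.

[1] P2: load  L0 | P0:I, P1:I, P2:E(80), P3:I | bus: BusRd
[2] P1: store L0 := 63 | P0:I, P1:M(63), P2:I, P3:I | bus: BusRdX
[3] P2: store L1 := 53 | P0:I, P1:I, P2:M(53), P3:I | bus: BusRdX
[4] P1: store L1 := 87 | P0:I, P1:M(87), P2:I, P3:I | bus: BusRdX,Flush
[5] P3: load  L1 | P0:I, P1:S(87), P2:I, P3:S(87) | bus: BusRd,Flush
[6] P1: load  L0 | P0:I, P1:M(63), P2:I, P3:I | bus: none
[7] P2: load  L0 | P0:I, P1:S(63), P2:S(63), P3:I | bus: BusRd,Flush
[8] P3: store L1 := 70 | P0:I, P1:I, P2:I, P3:M(70) | bus: BusUpgr
[9] P1: load  L0 | P0:I, P1:S(63), P2:S(63), P3:I | bus: none
[10] P3: load  L1 | P0:I, P1:I, P2:I, P3:M(70) | bus: none
[11] P2: load  L1 | P0:I, P1:I, P2:S(70), P3:S(70) | bus: BusRd,Flush
[12] P1: store L1 := 26 | P0:I, P1:M(26), P2:I, P3:I | bus: BusRdX
[13] P3: load  L0 | P0:I, P1:S(63), P2:S(63), P3:S(63) | bus: BusRd
[14] P2: store L1 := 72 | P0:I, P1:I, P2:M(72), P3:I | bus: BusRdX,Flush
[15] P3: load  L0 | P0:I, P1:S(63), P2:S(63), P3:S(63) | bus: none

memory[L1] = 26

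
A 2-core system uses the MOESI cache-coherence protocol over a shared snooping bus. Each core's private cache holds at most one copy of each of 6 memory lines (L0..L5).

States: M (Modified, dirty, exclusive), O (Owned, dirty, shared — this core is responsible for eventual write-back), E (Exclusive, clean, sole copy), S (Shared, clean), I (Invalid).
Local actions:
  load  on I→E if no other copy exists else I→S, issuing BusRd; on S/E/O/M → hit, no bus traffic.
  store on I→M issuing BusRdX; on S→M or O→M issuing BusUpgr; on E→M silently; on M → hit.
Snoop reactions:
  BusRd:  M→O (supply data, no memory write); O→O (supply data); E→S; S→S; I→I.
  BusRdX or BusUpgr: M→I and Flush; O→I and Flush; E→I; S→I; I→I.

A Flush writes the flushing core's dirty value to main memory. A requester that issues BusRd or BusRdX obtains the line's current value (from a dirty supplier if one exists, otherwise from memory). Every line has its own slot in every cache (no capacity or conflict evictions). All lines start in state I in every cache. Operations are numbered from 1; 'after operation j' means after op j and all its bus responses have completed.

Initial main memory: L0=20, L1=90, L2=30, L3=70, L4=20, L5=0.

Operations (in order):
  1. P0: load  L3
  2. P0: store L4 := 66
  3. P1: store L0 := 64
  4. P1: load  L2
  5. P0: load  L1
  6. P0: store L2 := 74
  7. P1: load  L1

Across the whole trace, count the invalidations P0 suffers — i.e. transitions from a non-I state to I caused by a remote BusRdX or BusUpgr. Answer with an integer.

[1] P0: load  L3 | P0:E(70), P1:I | bus: BusRd
[2] P0: store L4 := 66 | P0:M(66), P1:I | bus: BusRdX
[3] P1: store L0 := 64 | P0:I, P1:M(64) | bus: BusRdX
[4] P1: load  L2 | P0:I, P1:E(30) | bus: BusRd
[5] P0: load  L1 | P0:E(90), P1:I | bus: BusRd
[6] P0: store L2 := 74 | P0:M(74), P1:I | bus: BusRdX
[7] P1: load  L1 | P0:S(90), P1:S(90) | bus: BusRd

invalidations = 0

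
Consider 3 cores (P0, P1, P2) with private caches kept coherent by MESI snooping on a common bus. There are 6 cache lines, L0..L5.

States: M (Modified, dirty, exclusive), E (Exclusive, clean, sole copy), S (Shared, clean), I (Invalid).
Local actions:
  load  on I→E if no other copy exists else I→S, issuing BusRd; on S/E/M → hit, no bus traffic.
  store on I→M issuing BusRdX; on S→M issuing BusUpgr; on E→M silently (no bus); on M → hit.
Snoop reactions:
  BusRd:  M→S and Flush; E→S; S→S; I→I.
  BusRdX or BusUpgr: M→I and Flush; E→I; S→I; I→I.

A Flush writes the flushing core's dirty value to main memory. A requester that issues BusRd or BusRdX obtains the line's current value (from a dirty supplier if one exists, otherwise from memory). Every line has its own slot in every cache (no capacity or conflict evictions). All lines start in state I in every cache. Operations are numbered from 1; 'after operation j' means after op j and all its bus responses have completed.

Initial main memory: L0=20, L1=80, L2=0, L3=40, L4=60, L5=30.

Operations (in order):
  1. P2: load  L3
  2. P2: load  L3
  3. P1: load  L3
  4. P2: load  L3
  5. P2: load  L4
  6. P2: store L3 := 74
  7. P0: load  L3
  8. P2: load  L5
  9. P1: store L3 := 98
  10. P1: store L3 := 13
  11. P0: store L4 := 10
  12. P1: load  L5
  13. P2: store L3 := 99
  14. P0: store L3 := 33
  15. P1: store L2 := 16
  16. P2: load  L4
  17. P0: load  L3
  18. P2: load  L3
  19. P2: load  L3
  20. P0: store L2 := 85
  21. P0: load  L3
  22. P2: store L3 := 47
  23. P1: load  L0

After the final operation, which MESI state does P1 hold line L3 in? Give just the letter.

state = I

[1] P2: load  L3 | P0:I, P1:I, P2:E(40) | bus: BusRd
[2] P2: load  L3 | P0:I, P1:I, P2:E(40) | bus: none
[3] P1: load  L3 | P0:I, P1:S(40), P2:S(40) | bus: BusRd
[4] P2: load  L3 | P0:I, P1:S(40), P2:S(40) | bus: none
[5] P2: load  L4 | P0:I, P1:I, P2:E(60) | bus: BusRd
[6] P2: store L3 := 74 | P0:I, P1:I, P2:M(74) | bus: BusUpgr
[7] P0: load  L3 | P0:S(74), P1:I, P2:S(74) | bus: BusRd,Flush
[8] P2: load  L5 | P0:I, P1:I, P2:E(30) | bus: BusRd
[9] P1: store L3 := 98 | P0:I, P1:M(98), P2:I | bus: BusRdX
[10] P1: store L3 := 13 | P0:I, P1:M(13), P2:I | bus: none
[11] P0: store L4 := 10 | P0:M(10), P1:I, P2:I | bus: BusRdX
[12] P1: load  L5 | P0:I, P1:S(30), P2:S(30) | bus: BusRd
[13] P2: store L3 := 99 | P0:I, P1:I, P2:M(99) | bus: BusRdX,Flush
[14] P0: store L3 := 33 | P0:M(33), P1:I, P2:I | bus: BusRdX,Flush
[15] P1: store L2 := 16 | P0:I, P1:M(16), P2:I | bus: BusRdX
[16] P2: load  L4 | P0:S(10), P1:I, P2:S(10) | bus: BusRd,Flush
[17] P0: load  L3 | P0:M(33), P1:I, P2:I | bus: none
[18] P2: load  L3 | P0:S(33), P1:I, P2:S(33) | bus: BusRd,Flush
[19] P2: load  L3 | P0:S(33), P1:I, P2:S(33) | bus: none
[20] P0: store L2 := 85 | P0:M(85), P1:I, P2:I | bus: BusRdX,Flush
[21] P0: load  L3 | P0:S(33), P1:I, P2:S(33) | bus: none
[22] P2: store L3 := 47 | P0:I, P1:I, P2:M(47) | bus: BusUpgr
[23] P1: load  L0 | P0:I, P1:E(20), P2:I | bus: BusRd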